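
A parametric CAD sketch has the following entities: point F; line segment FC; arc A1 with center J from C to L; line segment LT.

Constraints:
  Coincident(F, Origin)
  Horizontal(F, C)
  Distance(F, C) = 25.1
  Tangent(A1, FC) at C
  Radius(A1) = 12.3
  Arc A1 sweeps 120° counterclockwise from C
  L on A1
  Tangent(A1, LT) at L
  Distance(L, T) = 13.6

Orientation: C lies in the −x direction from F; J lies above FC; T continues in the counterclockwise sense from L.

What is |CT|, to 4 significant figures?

30.47

On A1, C sits at bearing -90° from J; a 120° counterclockwise sweep puts L at bearing 30°, so L = J + 12.3·(cos 30°, sin 30°) = (-14.45, 18.45). Tangency of A1 to LT means the radius JL is perpendicular to LT, so LT runs along (−sin 30°, cos 30°); with |LT| = 13.6, T = (-21.25, 30.23). Then |CT| = |T − C| = 30.47.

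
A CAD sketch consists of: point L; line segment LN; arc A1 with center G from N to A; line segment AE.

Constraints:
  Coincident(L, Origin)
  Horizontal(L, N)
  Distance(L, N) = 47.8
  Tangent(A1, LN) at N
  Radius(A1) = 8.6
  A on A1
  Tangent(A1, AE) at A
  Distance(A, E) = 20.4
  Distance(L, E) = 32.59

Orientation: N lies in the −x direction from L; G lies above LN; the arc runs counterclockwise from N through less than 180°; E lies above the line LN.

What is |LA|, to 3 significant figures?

41.7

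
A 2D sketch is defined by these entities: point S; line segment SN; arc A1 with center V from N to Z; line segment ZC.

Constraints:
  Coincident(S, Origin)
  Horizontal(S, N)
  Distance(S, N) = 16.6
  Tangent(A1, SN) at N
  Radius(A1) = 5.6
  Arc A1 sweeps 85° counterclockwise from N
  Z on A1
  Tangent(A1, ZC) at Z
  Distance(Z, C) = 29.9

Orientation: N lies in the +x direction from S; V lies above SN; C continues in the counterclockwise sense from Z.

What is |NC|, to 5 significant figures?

35.845

S is at the origin; S and N share the same y with |SN| = 16.6 and N on the +x side, so N = (16.600, 0.0000). Since A1 is tangent to SN there, VN ⟂ SN, so V = N + (0, 5.6) = (16.600, 5.6000). On A1, N sits at bearing -90° from V; an 85° counterclockwise sweep puts Z at bearing -5°, so Z = V + 5.6·(cos -5°, sin -5°) = (22.179, 5.1119). Tangency of A1 to ZC means the radius VZ is perpendicular to ZC, so ZC runs along (−sin -5°, cos -5°); with |ZC| = 29.9, C = (24.785, 34.898). Then |NC| = |C − N| = 35.845.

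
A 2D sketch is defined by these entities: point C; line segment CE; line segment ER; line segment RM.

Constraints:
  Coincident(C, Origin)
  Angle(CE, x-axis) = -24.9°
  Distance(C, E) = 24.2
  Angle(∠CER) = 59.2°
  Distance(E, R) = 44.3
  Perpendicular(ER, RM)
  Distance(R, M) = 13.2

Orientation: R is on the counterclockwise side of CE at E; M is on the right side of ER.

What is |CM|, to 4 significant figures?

46.62

∠CER = 59.2°, so ER runs at -24.9° + (180° − 59.2°) = 95.90° from the x-axis; with |ER| = 44.3, R = E + 44.3·(cos 95.90°, sin 95.90°) = (17.40, 33.88). ER ⟂ RM; with |RM| = 13.2 on the right of ER, M = R + 13.2·(0.9947, 0.1028) = (30.53, 35.23). Then |CM| = |M − C| = 46.62.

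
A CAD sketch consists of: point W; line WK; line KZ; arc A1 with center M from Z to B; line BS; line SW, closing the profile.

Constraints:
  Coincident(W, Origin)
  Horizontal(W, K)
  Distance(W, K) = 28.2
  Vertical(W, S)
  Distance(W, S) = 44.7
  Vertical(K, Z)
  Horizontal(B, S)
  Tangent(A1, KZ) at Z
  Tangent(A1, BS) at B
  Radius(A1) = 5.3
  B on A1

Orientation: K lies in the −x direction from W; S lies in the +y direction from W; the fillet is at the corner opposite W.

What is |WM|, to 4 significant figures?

45.57

WS is vertical with |WS| = 44.7 and S on the +y side, so S = (0.000, 44.70). The virtual corner opposite W is at (-28.20, 44.70). The tangent condition forces MZ to be normal to KZ and since A1 is tangent to BS there, MB ⟂ BS, with radius 5.3, so the center M sits 5.3 in from both sides at M = (-22.90, 39.40). Then |WM| = |M − W| = 45.57.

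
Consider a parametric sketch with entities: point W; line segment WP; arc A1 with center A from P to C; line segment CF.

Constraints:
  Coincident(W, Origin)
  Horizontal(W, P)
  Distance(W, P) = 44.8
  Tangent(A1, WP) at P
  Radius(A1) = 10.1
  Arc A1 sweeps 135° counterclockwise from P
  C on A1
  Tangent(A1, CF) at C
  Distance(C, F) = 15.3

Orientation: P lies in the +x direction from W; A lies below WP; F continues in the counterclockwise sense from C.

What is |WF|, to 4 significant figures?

56.01

W is at the origin; WP is horizontal with |WP| = 44.8 and P on the +x side, so P = (44.80, 0.000). The tangent condition forces AP to be normal to WP, so A = P + (0, -10.1) = (44.80, -10.10). On A1, P sits at bearing 90° from A; a 135° counterclockwise sweep puts C at bearing 225°, so C = A + 10.1·(cos 225°, sin 225°) = (37.66, -17.24). A1 meets CF tangentially, so AC is at right angles to CF, so CF runs along (−sin 225°, cos 225°); with |CF| = 15.3, F = (48.48, -28.06). Then |WF| = |F − W| = 56.01.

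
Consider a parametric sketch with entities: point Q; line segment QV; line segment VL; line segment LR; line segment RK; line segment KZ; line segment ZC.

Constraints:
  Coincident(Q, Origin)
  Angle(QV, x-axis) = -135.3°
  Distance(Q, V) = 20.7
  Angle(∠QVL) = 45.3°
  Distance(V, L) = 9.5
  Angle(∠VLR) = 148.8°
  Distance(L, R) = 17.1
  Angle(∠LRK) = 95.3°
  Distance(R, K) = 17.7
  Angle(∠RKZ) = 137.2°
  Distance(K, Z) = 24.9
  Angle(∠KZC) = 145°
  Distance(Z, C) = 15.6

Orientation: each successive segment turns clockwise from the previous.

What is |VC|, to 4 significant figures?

37.28

∠RKZ = 137.2° gives KZ at -68.70° from the x-axis; with |KZ| = 24.9, Z = (19.11, -21.36). ∠KZC = 145.0° gives ZC at -103.7° from the x-axis; with |ZC| = 15.6, C = (15.42, -36.52). Then |VC| = |C − V| = 37.28.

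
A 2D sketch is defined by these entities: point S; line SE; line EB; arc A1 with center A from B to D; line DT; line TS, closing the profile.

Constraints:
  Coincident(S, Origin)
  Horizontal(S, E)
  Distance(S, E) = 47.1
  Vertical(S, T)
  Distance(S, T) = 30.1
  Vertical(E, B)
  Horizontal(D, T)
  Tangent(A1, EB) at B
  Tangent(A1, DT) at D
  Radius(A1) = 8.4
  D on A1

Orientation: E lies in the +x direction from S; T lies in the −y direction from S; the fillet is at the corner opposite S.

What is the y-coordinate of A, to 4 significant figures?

-21.70

S is at the origin; SE is horizontal with |SE| = 47.1 and E on the +x side, so E = (47.10, 0.000). ST is vertical with |ST| = 30.1 and T on the −y side, so T = (0.000, -30.10). The virtual corner opposite S is at (47.10, -30.10). Since A1 is tangent to EB there, AB ⟂ EB and tangency of A1 to DT means the radius AD is perpendicular to DT, with radius 8.4, so the center A sits 8.4 in from both sides at A = (38.70, -21.70). So A.y = -21.70.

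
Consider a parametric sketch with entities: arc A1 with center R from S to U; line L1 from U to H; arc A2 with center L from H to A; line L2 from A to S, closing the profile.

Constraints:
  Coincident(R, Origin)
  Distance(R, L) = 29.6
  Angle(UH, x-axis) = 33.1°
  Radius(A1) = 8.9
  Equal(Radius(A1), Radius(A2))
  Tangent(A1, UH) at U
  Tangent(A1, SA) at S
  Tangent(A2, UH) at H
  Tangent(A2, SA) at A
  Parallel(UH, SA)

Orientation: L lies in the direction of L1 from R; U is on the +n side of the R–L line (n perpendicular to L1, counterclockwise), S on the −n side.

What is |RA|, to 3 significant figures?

30.9

The slot axis is L1's direction at 33.1°, so u = (cos 33.1°, sin 33.1°) = (0.838, 0.546) and n = (−sin 33.1°, cos 33.1°) = (-0.546, 0.838). R is at the origin and L lies 29.6 along u from R, so L = 29.6·u = (24.8, 16.2). Tangency of A1 to both parallel lines with radius 8.9 puts U and S at R ± 8.9·n: U = (-4.86, 7.46), S = (4.86, -7.46). Equal radii place H and A the same way about L: H = L + 8.9·n = (19.9, 23.6), A = L − 8.9·n = (29.7, 8.71). Then |RA| = |A − R| = 30.9.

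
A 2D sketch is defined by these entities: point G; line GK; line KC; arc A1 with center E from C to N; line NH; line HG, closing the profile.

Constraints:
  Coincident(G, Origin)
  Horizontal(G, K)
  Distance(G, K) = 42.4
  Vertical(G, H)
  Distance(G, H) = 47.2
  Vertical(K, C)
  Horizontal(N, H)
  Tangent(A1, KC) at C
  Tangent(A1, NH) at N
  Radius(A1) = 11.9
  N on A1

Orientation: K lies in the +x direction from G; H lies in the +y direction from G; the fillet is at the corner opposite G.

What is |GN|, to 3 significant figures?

56.2

G is at the origin; GK is horizontal with |GK| = 42.4 and K on the +x side, so K = (42.4, 0.00). G and H share the same x with |GH| = 47.2 and H on the +y side, so H = (0.00, 47.2). The virtual corner opposite G is at (42.4, 47.2). A1 meets KC tangentially, so EC is at right angles to KC and since A1 is tangent to NH there, EN ⟂ NH, with radius 11.9, so the center E sits 11.9 in from both sides at E = (30.5, 35.3). That places the tangent points at C = (42.4, 35.3) on KC and N = (30.5, 47.2) on NH. Then |GN| = |N − G| = 56.2.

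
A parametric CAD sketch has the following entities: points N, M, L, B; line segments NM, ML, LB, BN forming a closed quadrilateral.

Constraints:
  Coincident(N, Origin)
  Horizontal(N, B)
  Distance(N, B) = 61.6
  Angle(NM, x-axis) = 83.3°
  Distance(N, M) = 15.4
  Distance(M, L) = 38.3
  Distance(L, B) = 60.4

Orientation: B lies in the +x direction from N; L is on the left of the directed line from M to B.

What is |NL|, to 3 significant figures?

52.4

N is at the origin; N and B share the same y with |NB| = 61.6 and B in +x, so B = (61.6, 0). NM runs at 83.3° with |NM| = 15.4, so M = (1.80, 15.3). L is determined by |ML| = 38.3 and |LB| = 60.4 together: it lies at the intersection of circle(M, 38.3) and circle(B, 60.4). With |MB| = 61.7, the foot of the radical line on MB is 13.2 from M and the perpendicular offset is √(38.3² − 13.2²) = 36.0. Taking the left-of-MB solution: L = (23.5, 46.9).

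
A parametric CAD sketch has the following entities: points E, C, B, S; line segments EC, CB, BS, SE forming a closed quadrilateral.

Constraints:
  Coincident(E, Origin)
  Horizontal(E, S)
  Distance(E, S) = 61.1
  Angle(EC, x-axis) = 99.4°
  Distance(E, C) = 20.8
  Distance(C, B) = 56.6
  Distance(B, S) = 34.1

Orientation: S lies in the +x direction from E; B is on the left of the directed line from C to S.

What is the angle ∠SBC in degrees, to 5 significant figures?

93.187°

E is at the origin; E and S share the same y with |ES| = 61.1 and S in +x, so S = (61.1, 0). EC runs at 99.4° with |EC| = 20.8, so C = (-3.3972, 20.521). B is determined by |CB| = 56.6 and |BS| = 34.1 together: it lies at the intersection of circle(C, 56.6) and circle(S, 34.1). With |CS| = 67.683, the foot of the radical line on CS is 48.917 from C and the perpendicular offset is √(56.6² − 48.917²) = 28.472. Taking the left-of-CS solution: B = (51.850, 32.821).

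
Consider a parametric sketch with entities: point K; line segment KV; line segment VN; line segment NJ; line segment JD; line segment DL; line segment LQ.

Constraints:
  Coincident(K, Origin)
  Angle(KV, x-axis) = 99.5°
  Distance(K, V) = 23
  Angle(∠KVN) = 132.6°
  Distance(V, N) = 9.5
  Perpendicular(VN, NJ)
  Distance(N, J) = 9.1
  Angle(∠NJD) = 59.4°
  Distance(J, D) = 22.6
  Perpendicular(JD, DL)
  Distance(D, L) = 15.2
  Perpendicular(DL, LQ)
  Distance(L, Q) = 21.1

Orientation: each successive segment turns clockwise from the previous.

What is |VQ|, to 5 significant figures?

16.638

JD is perpendicular to DL, so DL runs at 111.50°; with |DL| = 15.2, L = (-17.378, 30.450). The perpendicularity gives LQ at right angles to DL, so LQ runs at 21.500°; with |LQ| = 21.1, Q = (2.2538, 38.183). Then |VQ| = |Q − V| = 16.638.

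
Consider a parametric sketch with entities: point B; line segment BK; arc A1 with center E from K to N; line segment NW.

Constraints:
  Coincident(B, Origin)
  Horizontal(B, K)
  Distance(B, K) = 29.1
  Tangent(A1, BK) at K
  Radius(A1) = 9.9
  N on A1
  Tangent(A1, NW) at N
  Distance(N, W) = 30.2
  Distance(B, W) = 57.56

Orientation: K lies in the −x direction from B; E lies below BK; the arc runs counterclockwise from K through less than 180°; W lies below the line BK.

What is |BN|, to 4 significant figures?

39.88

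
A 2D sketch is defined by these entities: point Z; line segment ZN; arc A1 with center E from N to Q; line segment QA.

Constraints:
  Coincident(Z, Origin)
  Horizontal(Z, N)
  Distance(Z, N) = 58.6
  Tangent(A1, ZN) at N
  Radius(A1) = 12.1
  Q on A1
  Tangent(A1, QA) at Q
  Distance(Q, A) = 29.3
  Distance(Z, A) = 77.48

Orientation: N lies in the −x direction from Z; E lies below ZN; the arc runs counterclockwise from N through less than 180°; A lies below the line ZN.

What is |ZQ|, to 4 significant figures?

71.94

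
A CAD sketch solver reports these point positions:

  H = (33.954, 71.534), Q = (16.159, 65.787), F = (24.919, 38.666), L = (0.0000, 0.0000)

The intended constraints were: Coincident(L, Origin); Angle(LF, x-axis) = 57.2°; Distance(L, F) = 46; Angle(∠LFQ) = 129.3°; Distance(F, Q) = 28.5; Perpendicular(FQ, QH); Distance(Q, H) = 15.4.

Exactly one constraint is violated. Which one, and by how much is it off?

Distance(Q, H) = 15.4 — off by 3.30.

L = (0.00, 0.00) ✓; LF at 57.20° ✓; |LF| = 46.00 ✓; ∠LFQ = 129.3° ✓; |FQ| = 28.50 ✓; ∠(FQ, QH) = 90.00° ✓; |QH| = 18.70 ✗.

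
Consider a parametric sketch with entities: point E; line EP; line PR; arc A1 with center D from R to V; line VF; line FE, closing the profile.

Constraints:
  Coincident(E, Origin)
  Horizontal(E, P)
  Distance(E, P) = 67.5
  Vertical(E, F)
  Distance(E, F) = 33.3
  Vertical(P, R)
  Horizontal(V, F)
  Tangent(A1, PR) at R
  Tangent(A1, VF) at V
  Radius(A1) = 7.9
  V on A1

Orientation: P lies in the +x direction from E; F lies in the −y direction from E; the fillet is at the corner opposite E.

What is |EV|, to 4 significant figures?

68.27

The virtual corner opposite E is at (67.50, -33.30). A1 meets PR tangentially, so DR is at right angles to PR and since A1 is tangent to VF there, DV ⟂ VF, with radius 7.9, so the center D sits 7.9 in from both sides at D = (59.60, -25.40). That places the tangent points at R = (67.50, -25.40) on PR and V = (59.60, -33.30) on VF. Then |EV| = |V − E| = 68.27.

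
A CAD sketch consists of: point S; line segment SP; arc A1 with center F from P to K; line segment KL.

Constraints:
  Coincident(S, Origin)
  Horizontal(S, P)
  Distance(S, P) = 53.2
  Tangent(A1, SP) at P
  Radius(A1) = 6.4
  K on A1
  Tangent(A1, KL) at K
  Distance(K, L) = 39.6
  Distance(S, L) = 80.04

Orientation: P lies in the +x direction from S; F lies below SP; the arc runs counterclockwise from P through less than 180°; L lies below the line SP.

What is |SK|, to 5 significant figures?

48.537

Checks: |FK| = 6.400 ✓; ∠(FK, KL) = 90.00° ✓; |KL| = 39.60 ✓; |SL| = 80.04 ✓.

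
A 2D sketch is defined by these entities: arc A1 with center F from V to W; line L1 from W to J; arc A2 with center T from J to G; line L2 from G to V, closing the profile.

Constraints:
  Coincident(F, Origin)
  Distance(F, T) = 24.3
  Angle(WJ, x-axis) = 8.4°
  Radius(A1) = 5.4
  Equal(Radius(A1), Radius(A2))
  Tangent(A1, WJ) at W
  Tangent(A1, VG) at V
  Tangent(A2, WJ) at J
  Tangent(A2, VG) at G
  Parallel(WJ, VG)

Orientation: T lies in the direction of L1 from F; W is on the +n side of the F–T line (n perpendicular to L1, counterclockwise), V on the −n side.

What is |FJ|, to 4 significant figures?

24.89

The slot axis is L1's direction at 8.4°, so u = (cos 8.4°, sin 8.4°) = (0.9893, 0.1461) and n = (−sin 8.4°, cos 8.4°) = (-0.1461, 0.9893). F is at the origin and T lies 24.3 along u from F, so T = 24.3·u = (24.04, 3.550). Tangency of A1 to both parallel lines with radius 5.4 puts W and V at F ± 5.4·n: W = (-0.7888, 5.342), V = (0.7888, -5.342). Equal radii place J and G the same way about T: J = T + 5.4·n = (23.25, 8.892), G = T − 5.4·n = (24.83, -1.792). Then |FJ| = |J − F| = 24.89.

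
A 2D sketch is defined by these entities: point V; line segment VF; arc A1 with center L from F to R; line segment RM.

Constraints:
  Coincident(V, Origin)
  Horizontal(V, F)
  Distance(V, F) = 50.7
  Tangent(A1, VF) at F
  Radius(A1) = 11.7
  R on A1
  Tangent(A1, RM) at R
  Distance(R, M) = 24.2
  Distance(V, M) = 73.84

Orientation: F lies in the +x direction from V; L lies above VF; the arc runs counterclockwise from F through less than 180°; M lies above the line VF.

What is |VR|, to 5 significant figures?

63.125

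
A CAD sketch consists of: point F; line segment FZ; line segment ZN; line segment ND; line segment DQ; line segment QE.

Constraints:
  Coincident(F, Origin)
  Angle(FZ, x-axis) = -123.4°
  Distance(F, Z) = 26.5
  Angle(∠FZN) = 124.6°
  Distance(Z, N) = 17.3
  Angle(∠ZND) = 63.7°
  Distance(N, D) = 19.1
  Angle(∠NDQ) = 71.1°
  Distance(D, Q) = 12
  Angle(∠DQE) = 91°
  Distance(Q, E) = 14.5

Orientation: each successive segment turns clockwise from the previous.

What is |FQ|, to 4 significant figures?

20.31

F is at the origin; FZ runs at -123.4° with length 26.5, so Z = (-14.59, -22.12). ∠FZN = 124.6° gives ZN at -178.8° from the x-axis; with |ZN| = 17.3, N = (-31.88, -22.49). ∠ZND = 63.7° gives ND at 64.90° from the x-axis; with |ND| = 19.1, D = (-23.78, -5.189). ∠NDQ = 71.1° gives DQ at -44.00° from the x-axis; with |DQ| = 12.0, Q = (-15.15, -13.53). Then |FQ| = |Q − F| = 20.31.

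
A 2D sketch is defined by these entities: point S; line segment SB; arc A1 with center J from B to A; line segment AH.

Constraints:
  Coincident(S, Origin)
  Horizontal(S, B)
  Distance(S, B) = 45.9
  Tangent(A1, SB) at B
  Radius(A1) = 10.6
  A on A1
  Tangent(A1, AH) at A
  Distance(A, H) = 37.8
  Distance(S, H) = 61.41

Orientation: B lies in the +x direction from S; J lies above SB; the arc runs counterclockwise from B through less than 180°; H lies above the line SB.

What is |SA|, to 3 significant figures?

57.4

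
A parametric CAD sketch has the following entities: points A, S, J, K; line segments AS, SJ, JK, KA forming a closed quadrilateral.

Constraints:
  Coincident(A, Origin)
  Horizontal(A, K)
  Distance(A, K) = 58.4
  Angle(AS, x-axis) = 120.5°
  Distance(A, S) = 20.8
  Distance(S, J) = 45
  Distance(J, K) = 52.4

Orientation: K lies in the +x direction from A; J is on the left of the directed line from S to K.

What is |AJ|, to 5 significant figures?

50.277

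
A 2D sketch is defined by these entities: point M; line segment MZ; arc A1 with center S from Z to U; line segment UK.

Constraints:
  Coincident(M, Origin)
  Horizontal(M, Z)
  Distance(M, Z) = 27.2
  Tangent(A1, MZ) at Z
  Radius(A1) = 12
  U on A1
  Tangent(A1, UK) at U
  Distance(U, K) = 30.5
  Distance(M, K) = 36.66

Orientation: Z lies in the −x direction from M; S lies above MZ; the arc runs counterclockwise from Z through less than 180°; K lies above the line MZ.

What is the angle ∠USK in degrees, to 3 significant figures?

68.5°

Checks: |SU| = 12.00 ✓; ∠(SU, UK) = 90.00° ✓; |UK| = 30.50 ✓; |MK| = 36.66 ✓.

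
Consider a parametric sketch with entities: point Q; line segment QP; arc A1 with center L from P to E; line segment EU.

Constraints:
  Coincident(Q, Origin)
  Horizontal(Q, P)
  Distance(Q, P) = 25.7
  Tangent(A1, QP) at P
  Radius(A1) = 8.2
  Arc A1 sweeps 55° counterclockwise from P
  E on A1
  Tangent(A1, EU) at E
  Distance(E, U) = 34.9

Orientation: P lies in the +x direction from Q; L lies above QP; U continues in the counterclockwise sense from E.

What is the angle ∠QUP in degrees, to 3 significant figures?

18.7°

Q is at the origin; Q and P share the same y with |QP| = 25.7 and P on the +x side, so P = (25.7, 0.00). Since A1 is tangent to QP there, LP ⟂ QP, so L = P + (0, 8.2) = (25.7, 8.20). On A1, P sits at bearing -90° from L; a 55° counterclockwise sweep puts E at bearing -35°, so E = L + 8.2·(cos -35°, sin -35°) = (32.4, 3.50). Since A1 is tangent to EU there, LE ⟂ EU, so EU runs along (−sin -35°, cos -35°); with |EU| = 34.9, U = (52.4, 32.1). Then cos ∠QUP = UQ·UP / (|UQ||UP|), giving 18.7°.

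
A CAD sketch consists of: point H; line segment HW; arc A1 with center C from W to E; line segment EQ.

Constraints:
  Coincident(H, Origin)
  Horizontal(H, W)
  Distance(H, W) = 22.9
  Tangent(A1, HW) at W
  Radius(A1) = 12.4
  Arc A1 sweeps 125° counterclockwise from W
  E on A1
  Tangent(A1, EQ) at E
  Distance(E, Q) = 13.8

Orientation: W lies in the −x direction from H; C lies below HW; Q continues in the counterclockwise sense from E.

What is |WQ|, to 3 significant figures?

30.9

H is at the origin; H and W share the same y with |HW| = 22.9 and W on the −x side, so W = (-22.9, 0.00). Since A1 is tangent to HW there, CW ⟂ HW, so C = W + (0, -12.4) = (-22.9, -12.4). On A1, W sits at bearing 90° from C; a 125° counterclockwise sweep puts E at bearing 215°, so E = C + 12.4·(cos 215°, sin 215°) = (-33.1, -19.5). A1 meets EQ tangentially, so CE is at right angles to EQ, so EQ runs along (−sin 215°, cos 215°); with |EQ| = 13.8, Q = (-25.1, -30.8). Then |WQ| = |Q − W| = 30.9.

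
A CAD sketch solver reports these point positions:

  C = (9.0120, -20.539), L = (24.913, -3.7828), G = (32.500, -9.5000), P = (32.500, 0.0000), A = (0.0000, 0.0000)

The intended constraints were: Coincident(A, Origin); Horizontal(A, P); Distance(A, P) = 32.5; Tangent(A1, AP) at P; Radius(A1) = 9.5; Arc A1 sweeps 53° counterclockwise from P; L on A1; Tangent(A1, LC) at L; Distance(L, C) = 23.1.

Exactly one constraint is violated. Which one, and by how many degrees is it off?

Tangent(A1, LC) at L — off by 6.50°.

A = (0.00, 0.00) ✓; A.y = 0.00, P.y = 0.00 ✓; |AP| = 32.50 ✓; ∠(GP, PA) = 90.00° ✓; |GP| = 9.500 ✓; bearing(G→L) − bearing(G→P) = 53.00° ✓; |GL| = 9.500 ✓; ∠(GL, LC) = 96.50° ✗; |LC| = 23.10 ✓.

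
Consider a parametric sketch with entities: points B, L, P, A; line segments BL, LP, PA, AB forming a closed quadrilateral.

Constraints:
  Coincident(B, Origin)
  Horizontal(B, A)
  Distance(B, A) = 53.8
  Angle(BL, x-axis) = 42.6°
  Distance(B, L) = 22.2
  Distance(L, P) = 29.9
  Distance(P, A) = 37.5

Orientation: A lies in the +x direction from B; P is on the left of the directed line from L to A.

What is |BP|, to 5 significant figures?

52.092

B is at the origin; B and A share the same y with |BA| = 53.8 and A in +x, so A = (53.8, 0). BL runs at 42.6° with |BL| = 22.2, so L = (16.341, 15.027). P is determined by |LP| = 29.9 and |PA| = 37.5 together: it lies at the intersection of circle(L, 29.9) and circle(A, 37.5). With |LA| = 40.360, the foot of the radical line on LA is 13.834 from L and the perpendicular offset is √(29.9² − 13.834²) = 26.507. Taking the left-of-LA solution: P = (39.050, 34.477).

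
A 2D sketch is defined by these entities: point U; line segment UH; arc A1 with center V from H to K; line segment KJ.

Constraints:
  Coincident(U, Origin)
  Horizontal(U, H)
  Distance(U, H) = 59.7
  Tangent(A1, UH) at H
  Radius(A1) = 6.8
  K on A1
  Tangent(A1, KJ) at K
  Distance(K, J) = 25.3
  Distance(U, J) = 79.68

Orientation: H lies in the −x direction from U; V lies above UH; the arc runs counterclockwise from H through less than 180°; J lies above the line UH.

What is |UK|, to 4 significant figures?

56.54

U is at the origin; U and H share the same y with |UH| = 59.7 and H on the −x side, so H = (-59.70, 0.000). The tangent condition forces VH to be normal to UH, so V = H + (0, 6.8) = (-59.70, 6.800). Since VK ⟂ KJ (tangency), |VJ| = √(6.8² + 25.3²) = 26.20 regardless of where K sits on A1. So J lies on both circle(U, 79.68) and circle(V, 26.20); the above-UH intersection is J = (-74.42, 28.47). K is the foot of the tangent from J: K = (-55.26, 11.95).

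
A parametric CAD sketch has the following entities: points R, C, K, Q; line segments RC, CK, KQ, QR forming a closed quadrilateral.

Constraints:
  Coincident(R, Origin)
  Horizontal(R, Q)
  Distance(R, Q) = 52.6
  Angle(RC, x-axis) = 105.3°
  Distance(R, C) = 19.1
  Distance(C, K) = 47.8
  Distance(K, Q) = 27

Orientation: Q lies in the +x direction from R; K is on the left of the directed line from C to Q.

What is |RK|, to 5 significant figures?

49.125

Checks: |CK| = 47.80 ✓; |KQ| = 27.00 ✓.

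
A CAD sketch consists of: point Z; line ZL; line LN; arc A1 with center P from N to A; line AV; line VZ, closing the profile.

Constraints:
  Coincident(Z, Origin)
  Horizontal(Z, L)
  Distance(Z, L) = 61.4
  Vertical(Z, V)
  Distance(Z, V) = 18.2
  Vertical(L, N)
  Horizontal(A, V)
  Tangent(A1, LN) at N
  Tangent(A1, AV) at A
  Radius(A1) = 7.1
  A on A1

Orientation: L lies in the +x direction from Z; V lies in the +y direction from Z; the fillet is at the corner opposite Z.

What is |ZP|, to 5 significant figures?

55.423

Z and V share the same x with |ZV| = 18.2 and V on the +y side, so V = (0.0000, 18.200). The virtual corner opposite Z is at (61.400, 18.200). The tangent condition forces PN to be normal to LN and A1 meets AV tangentially, so PA is at right angles to AV, with radius 7.1, so the center P sits 7.1 in from both sides at P = (54.300, 11.100). Then |ZP| = |P − Z| = 55.423.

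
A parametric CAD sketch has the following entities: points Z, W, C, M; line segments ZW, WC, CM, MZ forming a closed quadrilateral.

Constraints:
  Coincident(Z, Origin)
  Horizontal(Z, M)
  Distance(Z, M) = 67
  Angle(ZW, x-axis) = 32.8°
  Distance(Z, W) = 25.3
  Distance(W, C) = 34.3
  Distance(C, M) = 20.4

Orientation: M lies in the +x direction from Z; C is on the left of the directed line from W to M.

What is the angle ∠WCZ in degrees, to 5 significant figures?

11.686°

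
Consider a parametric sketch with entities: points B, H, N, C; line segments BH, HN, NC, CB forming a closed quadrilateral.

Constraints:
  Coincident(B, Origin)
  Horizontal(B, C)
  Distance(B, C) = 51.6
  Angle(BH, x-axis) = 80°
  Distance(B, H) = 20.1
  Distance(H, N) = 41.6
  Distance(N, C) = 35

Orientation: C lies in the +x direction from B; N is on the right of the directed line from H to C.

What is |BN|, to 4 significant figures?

27.82

B is at the origin; BC is horizontal with |BC| = 51.6 and C in +x, so C = (51.6, 0). BH runs at 80.0° with |BH| = 20.1, so H = (3.490, 19.79). N is determined by |HN| = 41.6 and |NC| = 35.0 together: it lies at the intersection of circle(H, 41.6) and circle(C, 35.0). With |HC| = 52.02, the foot of the radical line on HC is 30.87 from H and the perpendicular offset is √(41.6² − 30.87²) = 27.89. Taking the right-of-HC solution: N = (21.43, -17.74).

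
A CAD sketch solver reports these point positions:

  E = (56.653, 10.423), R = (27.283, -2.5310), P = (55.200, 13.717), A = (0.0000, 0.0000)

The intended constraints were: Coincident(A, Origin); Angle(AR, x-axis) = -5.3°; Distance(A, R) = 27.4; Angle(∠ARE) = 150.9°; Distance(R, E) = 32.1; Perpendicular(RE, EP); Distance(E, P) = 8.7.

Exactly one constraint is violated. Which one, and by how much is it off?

Distance(E, P) = 8.7 — off by 5.10.

A = (0.00, 0.00) ✓; AR at -5.300° ✓; |AR| = 27.40 ✓; ∠ARE = 150.9° ✓; |RE| = 32.10 ✓; ∠(RE, EP) = 90.00° ✓; |EP| = 3.600 ✗.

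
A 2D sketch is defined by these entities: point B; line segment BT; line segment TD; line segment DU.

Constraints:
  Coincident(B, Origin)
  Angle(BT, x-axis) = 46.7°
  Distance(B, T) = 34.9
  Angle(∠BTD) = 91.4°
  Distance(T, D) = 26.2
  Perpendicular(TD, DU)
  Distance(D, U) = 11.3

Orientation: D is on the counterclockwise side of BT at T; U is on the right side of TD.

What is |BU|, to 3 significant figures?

53.5

∠BTD = 91.4°, so TD runs at 46.7° + (180° − 91.4°) = 135° from the x-axis; with |TD| = 26.2, D = T + 26.2·(cos 135°, sin 135°) = (5.31, 43.8). The perpendicularity gives DU at right angles to TD; with |DU| = 11.3 on the right of TD, U = D + 11.3·(0.703, 0.711) = (13.3, 51.9). Then |BU| = |U − B| = 53.5.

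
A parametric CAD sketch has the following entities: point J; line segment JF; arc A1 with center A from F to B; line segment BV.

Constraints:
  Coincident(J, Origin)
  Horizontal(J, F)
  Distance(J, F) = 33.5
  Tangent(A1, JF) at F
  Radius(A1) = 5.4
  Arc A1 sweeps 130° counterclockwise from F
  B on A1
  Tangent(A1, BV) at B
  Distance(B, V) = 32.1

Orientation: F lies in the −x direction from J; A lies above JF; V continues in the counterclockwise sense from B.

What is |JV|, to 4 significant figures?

60.16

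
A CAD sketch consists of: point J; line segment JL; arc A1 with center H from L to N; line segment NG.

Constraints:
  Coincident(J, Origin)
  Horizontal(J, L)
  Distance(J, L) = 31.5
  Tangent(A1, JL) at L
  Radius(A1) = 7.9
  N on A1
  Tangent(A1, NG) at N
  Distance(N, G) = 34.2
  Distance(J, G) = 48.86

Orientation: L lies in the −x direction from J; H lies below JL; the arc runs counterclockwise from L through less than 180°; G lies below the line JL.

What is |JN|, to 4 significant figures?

40.27

J is at the origin; J and L share the same y with |JL| = 31.5 and L on the −x side, so L = (-31.50, 0.000). Tangency of A1 to JL means the radius HL is perpendicular to JL, so H = L + (0, -7.9) = (-31.50, -7.900). Since HN ⟂ NG (tangency), |HG| = √(7.9² + 34.2²) = 35.10 regardless of where N sits on A1. So G lies on both circle(J, 48.86) and circle(H, 35.10); the below-JL intersection is G = (-24.47, -42.29). N is the foot of the tangent from G: N = (-38.69, -11.18).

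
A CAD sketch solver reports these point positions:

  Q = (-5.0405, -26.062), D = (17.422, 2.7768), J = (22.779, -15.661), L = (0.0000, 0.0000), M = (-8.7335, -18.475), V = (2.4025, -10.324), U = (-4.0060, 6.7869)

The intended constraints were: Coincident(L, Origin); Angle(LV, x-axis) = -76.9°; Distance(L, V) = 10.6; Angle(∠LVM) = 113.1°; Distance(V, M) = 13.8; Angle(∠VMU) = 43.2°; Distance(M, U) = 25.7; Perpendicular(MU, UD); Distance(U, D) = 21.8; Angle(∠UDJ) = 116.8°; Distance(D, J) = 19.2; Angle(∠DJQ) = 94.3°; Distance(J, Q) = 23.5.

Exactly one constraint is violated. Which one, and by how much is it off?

Distance(J, Q) = 23.5 — off by 6.20.

L = (0.00, 0.00) ✓; LV at -76.90° ✓; |LV| = 10.60 ✓; ∠LVM = 113.1° ✓; |VM| = 13.80 ✓; ∠VMU = 43.20° ✓; |MU| = 25.70 ✓; ∠(MU, UD) = 90.00° ✓; |UD| = 21.80 ✓; ∠UDJ = 116.8° ✓; |DJ| = 19.20 ✓; ∠DJQ = 94.30° ✓; |JQ| = 29.70 ✗.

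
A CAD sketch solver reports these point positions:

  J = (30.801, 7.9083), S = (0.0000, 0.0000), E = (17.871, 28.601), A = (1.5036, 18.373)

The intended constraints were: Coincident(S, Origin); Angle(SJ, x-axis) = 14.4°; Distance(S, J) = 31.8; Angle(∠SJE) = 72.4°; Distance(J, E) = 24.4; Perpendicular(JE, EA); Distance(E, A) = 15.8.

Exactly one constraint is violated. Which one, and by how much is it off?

Distance(E, A) = 15.8 — off by 3.50.

S = (0.00, 0.00) ✓; SJ at 14.40° ✓; |SJ| = 31.80 ✓; ∠SJE = 72.40° ✓; |JE| = 24.40 ✓; ∠(JE, EA) = 90.00° ✓; |EA| = 19.30 ✗.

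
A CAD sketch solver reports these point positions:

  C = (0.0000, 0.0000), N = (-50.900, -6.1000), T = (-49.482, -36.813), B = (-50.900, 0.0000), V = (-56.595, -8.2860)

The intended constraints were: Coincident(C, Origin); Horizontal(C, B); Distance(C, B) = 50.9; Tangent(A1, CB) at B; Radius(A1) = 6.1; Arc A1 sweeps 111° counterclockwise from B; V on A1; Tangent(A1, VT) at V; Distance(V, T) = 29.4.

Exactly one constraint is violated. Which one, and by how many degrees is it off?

Tangent(A1, VT) at V — off by 7.00°.

C = (0.00, 0.00) ✓; C.y = 0.00, B.y = 0.00 ✓; |CB| = 50.90 ✓; ∠(NB, BC) = 90.00° ✓; |NB| = 6.100 ✓; bearing(N→V) − bearing(N→B) = 111.0° ✓; |NV| = 6.100 ✓; ∠(NV, VT) = 97.00° ✗; |VT| = 29.40 ✓.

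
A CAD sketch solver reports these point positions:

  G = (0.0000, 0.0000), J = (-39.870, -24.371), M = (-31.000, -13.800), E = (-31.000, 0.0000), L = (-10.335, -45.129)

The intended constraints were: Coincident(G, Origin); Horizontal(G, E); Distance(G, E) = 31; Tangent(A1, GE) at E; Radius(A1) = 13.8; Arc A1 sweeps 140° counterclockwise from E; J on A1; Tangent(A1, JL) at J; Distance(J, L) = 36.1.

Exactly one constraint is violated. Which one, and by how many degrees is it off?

Tangent(A1, JL) at J — off by 4.90°.

G = (0.00, 0.00) ✓; G.y = 0.00, E.y = 0.00 ✓; |GE| = 31.00 ✓; ∠(ME, EG) = 90.00° ✓; |ME| = 13.80 ✓; bearing(M→J) − bearing(M→E) = 140.0° ✓; |MJ| = 13.80 ✓; ∠(MJ, JL) = 85.10° ✗; |JL| = 36.10 ✓.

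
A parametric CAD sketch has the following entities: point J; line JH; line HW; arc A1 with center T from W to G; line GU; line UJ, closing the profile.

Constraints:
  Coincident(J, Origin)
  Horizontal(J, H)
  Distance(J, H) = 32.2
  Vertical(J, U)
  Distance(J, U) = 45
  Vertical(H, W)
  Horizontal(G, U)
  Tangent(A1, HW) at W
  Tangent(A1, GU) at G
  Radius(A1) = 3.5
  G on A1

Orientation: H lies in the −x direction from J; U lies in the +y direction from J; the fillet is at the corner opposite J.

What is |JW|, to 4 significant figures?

52.53

J is at the origin; J and H share the same y with |JH| = 32.2 and H on the −x side, so H = (-32.20, 0.000). JU is vertical with |JU| = 45.0 and U on the +y side, so U = (0.000, 45.00). The virtual corner opposite J is at (-32.20, 45.00). A1 meets HW tangentially, so TW is at right angles to HW and since A1 is tangent to GU there, TG ⟂ GU, with radius 3.5, so the center T sits 3.5 in from both sides at T = (-28.70, 41.50). That places the tangent points at W = (-32.20, 41.50) on HW and G = (-28.70, 45.00) on GU. Then |JW| = |W − J| = 52.53.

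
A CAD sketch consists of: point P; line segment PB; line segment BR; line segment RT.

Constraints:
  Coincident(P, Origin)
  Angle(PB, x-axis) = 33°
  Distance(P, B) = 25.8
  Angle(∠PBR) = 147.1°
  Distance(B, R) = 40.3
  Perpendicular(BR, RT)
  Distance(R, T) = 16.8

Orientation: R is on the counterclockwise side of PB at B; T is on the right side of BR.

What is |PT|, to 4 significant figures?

69.20

∠PBR = 147.1°, so BR runs at 33.0° + (180° − 147.1°) = 65.90° from the x-axis; with |BR| = 40.3, R = B + 40.3·(cos 65.90°, sin 65.90°) = (38.09, 50.84). BR ⟂ RT; with |RT| = 16.8 on the right of BR, T = R + 16.8·(0.9128, -0.4083) = (53.43, 43.98). Then |PT| = |T − P| = 69.20.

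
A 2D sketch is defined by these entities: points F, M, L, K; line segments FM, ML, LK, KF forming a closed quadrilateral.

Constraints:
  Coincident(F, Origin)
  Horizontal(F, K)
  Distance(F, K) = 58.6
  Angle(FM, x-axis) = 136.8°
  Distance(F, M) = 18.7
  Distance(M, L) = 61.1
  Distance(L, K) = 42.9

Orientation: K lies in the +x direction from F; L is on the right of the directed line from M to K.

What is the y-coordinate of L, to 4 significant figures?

-31.01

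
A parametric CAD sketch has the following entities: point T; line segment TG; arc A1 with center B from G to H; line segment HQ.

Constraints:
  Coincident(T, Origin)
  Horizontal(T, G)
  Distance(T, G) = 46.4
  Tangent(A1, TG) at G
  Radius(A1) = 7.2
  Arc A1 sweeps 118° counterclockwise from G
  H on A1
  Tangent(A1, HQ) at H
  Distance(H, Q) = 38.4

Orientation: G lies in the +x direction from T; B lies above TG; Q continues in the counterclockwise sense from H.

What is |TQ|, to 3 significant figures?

56.4

On A1, G sits at bearing -90° from B; a 118° counterclockwise sweep puts H at bearing 28°, so H = B + 7.2·(cos 28°, sin 28°) = (52.8, 10.6). The tangent condition forces BH to be normal to HQ, so HQ runs along (−sin 28°, cos 28°); with |HQ| = 38.4, Q = (34.7, 44.5). Then |TQ| = |Q − T| = 56.4.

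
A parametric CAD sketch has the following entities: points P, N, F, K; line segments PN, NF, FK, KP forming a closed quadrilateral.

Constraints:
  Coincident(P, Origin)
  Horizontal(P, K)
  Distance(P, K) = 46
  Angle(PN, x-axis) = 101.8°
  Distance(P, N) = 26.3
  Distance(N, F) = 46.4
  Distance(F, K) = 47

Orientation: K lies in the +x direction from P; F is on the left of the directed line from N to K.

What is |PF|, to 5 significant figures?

58.640

P is at the origin; PK is horizontal with |PK| = 46.0 and K in +x, so K = (46.0, 0). PN runs at 101.8° with |PN| = 26.3, so N = (-5.3782, 25.744). F is determined by |NF| = 46.4 and |FK| = 47.0 together: it lies at the intersection of circle(N, 46.4) and circle(K, 47.0). With |NK| = 57.467, the foot of the radical line on NK is 28.246 from N and the perpendicular offset is √(46.4² − 28.246²) = 36.812. Taking the left-of-NK solution: F = (36.366, 46.002).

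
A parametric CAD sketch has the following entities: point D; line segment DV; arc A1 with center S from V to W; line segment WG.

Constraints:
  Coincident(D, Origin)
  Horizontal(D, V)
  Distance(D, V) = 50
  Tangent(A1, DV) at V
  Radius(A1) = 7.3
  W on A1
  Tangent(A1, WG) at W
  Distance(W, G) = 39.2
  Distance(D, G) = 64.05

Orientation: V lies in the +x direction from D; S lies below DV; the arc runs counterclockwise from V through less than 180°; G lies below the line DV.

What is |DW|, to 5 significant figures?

43.359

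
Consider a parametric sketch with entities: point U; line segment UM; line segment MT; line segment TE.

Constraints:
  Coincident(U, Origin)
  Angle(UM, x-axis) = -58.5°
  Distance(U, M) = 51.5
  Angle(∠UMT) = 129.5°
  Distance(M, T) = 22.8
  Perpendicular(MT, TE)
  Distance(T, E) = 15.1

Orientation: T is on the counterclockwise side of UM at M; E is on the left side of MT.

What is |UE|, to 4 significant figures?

60.78

U is at the origin; UM runs at -58.5° with length 51.5, so M = 51.5·(cos -58.5°, sin -58.5°) = (26.91, -43.91). ∠UMT = 129.5°, so MT runs at -58.5° + (180° − 129.5°) = -8.000° from the x-axis; with |MT| = 22.8, T = M + 22.8·(cos -8.000°, sin -8.000°) = (49.49, -47.08). MT ⟂ TE; with |TE| = 15.1 on the left of MT, E = T + 15.1·(0.1392, 0.9903) = (51.59, -32.13). Then |UE| = |E − U| = 60.78.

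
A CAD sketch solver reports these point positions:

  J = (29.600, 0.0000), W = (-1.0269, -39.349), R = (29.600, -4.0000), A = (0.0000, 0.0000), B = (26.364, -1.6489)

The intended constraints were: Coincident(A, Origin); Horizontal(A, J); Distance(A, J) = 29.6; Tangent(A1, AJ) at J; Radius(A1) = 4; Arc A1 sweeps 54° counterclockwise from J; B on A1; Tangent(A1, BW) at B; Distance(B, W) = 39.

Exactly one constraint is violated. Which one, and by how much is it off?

Distance(B, W) = 39 — off by 7.60.

A = (0.00, 0.00) ✓; A.y = 0.00, J.y = 0.00 ✓; |AJ| = 29.60 ✓; ∠(RJ, JA) = 90.00° ✓; |RJ| = 4.000 ✓; bearing(R→B) − bearing(R→J) = 54.00° ✓; |RB| = 4.000 ✓; ∠(RB, BW) = 90.00° ✓; |BW| = 46.60 ✗.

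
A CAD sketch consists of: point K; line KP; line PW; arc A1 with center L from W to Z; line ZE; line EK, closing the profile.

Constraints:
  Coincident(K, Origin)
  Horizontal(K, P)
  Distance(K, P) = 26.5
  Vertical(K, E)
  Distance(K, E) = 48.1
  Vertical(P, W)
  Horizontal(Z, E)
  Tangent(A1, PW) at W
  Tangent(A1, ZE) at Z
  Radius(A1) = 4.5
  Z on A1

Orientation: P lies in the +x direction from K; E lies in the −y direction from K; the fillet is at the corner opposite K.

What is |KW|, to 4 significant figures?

51.02

The virtual corner opposite K is at (26.50, -48.10). The tangent condition forces LW to be normal to PW and A1 meets ZE tangentially, so LZ is at right angles to ZE, with radius 4.5, so the center L sits 4.5 in from both sides at L = (22.00, -43.60). That places the tangent points at W = (26.50, -43.60) on PW and Z = (22.00, -48.10) on ZE. Then |KW| = |W − K| = 51.02.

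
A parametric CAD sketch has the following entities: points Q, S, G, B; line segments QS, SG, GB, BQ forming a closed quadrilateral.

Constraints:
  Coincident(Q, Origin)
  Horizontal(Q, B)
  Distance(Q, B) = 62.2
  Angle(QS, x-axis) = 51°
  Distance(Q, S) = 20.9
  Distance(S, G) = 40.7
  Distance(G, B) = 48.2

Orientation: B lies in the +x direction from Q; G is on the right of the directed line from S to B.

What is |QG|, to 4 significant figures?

31.30

Q is at the origin; QB is horizontal with |QB| = 62.2 and B in +x, so B = (62.2, 0). QS runs at 51.0° with |QS| = 20.9, so S = (13.15, 16.24). G is determined by |SG| = 40.7 and |GB| = 48.2 together: it lies at the intersection of circle(S, 40.7) and circle(B, 48.2). With |SB| = 51.67, the foot of the radical line on SB is 19.38 from S and the perpendicular offset is √(40.7² − 19.38²) = 35.79. Taking the right-of-SB solution: G = (20.30, -23.83).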